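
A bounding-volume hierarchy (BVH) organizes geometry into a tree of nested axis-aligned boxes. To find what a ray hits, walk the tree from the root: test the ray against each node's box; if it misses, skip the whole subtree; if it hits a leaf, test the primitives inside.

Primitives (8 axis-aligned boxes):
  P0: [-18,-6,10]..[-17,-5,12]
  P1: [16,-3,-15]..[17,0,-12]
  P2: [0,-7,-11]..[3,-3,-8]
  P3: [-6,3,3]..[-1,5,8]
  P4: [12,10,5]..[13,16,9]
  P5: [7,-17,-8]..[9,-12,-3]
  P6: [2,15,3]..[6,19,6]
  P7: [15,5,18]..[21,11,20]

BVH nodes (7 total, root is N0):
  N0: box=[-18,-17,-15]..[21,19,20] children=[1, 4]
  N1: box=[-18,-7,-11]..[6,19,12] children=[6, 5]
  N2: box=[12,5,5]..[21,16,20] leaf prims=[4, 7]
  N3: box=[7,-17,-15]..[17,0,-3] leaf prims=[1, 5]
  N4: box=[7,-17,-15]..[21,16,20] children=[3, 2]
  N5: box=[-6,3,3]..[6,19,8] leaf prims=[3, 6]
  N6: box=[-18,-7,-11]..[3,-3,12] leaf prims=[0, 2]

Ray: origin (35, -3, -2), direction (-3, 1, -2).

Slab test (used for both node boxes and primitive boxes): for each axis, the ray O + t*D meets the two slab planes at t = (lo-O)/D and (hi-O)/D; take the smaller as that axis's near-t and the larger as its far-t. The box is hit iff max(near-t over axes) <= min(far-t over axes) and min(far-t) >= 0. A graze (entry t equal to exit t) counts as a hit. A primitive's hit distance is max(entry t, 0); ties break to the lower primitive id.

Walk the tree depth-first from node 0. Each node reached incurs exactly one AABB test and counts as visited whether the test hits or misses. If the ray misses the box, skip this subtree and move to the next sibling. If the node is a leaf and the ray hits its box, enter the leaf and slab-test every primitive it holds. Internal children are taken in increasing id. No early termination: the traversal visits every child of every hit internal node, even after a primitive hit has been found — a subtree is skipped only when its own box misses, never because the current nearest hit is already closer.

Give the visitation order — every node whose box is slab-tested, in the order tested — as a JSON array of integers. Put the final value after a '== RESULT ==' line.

Trace the traversal:
N0 x:[14/3,53/3] y:[-14,22] z:[-11,13/2] -> hit [14/3,13/2], descend [1, 4]
  N1 x:[29/3,53/3] y:[-4,22] z:[-7,9/2] -> miss, prune
  N4 x:[14/3,28/3] y:[-14,19] z:[-11,13/2] -> hit [14/3,13/2], descend [2, 3]
    N2 x:[14/3,23/3] y:[8,19] z:[-11,-7/2] -> miss, prune
    N3 x:[6,28/3] y:[-14,3] z:[1/2,13/2] -> miss, prune

Summary -> nodes [0, 1, 4, 2, 3]; box-tests=5; leaf-entries=0; first=miss

== RESULT ==
[0, 1, 4, 2, 3]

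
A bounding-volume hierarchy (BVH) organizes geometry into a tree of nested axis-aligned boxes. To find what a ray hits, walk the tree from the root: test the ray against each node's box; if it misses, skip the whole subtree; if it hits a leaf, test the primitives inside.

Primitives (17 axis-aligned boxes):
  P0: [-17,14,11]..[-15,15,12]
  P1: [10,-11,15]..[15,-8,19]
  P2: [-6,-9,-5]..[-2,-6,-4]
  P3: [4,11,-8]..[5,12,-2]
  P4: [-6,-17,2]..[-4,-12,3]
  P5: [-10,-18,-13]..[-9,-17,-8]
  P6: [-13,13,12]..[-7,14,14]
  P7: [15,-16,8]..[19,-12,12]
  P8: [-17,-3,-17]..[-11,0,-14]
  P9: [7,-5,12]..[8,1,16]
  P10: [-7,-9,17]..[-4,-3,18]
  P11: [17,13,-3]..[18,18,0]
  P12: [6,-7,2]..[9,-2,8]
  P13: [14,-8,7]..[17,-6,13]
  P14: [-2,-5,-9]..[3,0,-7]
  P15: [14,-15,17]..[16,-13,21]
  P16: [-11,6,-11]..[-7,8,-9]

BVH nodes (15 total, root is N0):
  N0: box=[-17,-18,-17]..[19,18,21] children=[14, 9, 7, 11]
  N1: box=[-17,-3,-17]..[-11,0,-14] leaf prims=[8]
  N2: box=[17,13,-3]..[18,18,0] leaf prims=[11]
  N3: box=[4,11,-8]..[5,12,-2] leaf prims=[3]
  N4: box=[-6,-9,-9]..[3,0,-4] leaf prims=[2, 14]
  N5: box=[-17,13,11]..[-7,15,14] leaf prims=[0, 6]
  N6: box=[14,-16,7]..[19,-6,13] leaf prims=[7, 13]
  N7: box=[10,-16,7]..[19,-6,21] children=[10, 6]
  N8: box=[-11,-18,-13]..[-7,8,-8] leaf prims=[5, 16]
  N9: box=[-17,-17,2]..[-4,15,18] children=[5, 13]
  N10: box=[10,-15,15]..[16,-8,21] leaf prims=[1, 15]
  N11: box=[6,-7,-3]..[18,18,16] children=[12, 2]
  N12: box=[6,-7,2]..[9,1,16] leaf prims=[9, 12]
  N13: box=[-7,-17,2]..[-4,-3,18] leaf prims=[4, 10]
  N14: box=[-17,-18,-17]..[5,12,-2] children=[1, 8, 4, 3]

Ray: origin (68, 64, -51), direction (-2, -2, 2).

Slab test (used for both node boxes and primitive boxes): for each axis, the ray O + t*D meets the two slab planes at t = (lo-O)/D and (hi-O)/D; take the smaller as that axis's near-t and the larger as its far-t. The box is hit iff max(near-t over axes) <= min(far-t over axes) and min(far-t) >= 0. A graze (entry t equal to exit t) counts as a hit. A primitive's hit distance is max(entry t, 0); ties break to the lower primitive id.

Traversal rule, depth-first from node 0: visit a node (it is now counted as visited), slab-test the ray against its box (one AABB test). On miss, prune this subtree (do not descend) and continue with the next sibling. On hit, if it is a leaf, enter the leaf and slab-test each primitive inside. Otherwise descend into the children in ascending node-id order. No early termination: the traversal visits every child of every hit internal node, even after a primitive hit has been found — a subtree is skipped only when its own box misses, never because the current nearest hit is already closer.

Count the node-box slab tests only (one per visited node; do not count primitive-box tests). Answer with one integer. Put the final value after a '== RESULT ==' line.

Traverse from the root:
N0 x:[49/2,85/2] y:[23,41] z:[17,36] -> hit [49/2,36], descend [7, 9, 11, 14]
  N7 x:[49/2,29] y:[35,40] z:[29,36] -> miss, prune
  N9 x:[36,85/2] y:[49/2,81/2] z:[53/2,69/2] -> miss, prune
  N11 x:[25,31] y:[23,71/2] z:[24,67/2] -> hit [25,31], descend [2, 12]
    N2 x:[25,51/2] y:[23,51/2] z:[24,51/2] -> hit [25,51/2] leaf, test {P11@t=25}
    N12 x:[59/2,31] y:[63/2,71/2] z:[53/2,67/2] -> miss, prune
  N14 x:[63/2,85/2] y:[26,41] z:[17,49/2] -> miss, prune

7 AABB tests over nodes [0, 7, 9, 11, 2, 12, 14]; 1 leaf entered; closest P11.

== RESULT ==
7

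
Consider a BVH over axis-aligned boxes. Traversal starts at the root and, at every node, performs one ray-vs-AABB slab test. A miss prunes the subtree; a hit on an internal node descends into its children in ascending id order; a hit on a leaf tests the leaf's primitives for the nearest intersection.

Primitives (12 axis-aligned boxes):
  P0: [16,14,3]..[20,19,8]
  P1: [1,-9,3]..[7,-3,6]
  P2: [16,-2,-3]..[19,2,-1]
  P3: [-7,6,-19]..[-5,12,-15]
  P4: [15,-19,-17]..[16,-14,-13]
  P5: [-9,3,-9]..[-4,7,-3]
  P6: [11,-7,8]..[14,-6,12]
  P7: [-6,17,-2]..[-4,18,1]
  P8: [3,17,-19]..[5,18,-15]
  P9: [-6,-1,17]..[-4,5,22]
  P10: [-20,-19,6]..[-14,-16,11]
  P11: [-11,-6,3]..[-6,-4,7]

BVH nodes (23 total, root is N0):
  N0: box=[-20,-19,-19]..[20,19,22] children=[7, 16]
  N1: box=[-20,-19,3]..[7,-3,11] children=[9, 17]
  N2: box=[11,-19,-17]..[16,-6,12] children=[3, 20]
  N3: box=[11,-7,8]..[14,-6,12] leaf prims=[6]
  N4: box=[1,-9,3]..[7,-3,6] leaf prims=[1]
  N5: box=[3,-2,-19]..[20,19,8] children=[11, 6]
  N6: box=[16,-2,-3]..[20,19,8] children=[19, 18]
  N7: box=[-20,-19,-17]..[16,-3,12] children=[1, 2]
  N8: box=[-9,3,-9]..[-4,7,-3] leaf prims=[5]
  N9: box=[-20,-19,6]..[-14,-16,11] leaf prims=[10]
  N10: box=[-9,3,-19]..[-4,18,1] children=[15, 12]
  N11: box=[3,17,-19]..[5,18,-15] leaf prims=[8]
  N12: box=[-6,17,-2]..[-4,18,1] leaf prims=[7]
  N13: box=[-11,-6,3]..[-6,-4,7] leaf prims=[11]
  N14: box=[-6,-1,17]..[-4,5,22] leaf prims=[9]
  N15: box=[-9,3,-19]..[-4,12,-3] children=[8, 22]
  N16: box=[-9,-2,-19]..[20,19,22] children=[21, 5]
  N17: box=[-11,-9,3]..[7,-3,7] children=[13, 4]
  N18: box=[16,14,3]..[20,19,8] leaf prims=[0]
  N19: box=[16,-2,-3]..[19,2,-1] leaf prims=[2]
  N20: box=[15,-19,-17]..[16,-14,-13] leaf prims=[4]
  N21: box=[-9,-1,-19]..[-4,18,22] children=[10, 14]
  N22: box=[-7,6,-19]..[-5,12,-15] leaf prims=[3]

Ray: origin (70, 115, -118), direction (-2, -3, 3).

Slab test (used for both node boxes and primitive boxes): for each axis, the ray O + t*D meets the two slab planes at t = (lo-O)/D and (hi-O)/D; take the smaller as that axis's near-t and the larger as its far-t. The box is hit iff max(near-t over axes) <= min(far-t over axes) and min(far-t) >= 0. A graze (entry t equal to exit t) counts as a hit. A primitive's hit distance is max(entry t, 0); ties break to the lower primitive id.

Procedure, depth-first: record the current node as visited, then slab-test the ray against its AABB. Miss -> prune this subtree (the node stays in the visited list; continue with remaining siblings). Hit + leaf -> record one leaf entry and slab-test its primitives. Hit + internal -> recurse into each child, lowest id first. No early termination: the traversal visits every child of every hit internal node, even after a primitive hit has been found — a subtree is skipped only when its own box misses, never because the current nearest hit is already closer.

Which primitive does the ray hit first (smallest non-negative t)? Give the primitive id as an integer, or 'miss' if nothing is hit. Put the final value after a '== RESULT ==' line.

Traverse from the root:
N0 x:[25,45] y:[32,134/3] z:[33,140/3] -> hit [33,134/3], descend [7, 16]
  N7 x:[27,45] y:[118/3,134/3] z:[101/3,130/3] -> hit [118/3,130/3], descend [1, 2]
    N1 x:[63/2,45] y:[118/3,134/3] z:[121/3,43] -> hit [121/3,43], descend [9, 17]
      N9 x:[42,45] y:[131/3,134/3] z:[124/3,43] -> miss, prune
      N17 x:[63/2,81/2] y:[118/3,124/3] z:[121/3,125/3] -> hit [121/3,81/2], descend [4, 13]
        N4 x:[63/2,69/2] y:[118/3,124/3] z:[121/3,124/3] -> miss, prune
        N13 x:[38,81/2] y:[119/3,121/3] z:[121/3,125/3] -> hit [121/3,121/3] leaf, test {P11@t=121/3}
    N2 x:[27,59/2] y:[121/3,134/3] z:[101/3,130/3] -> miss, prune
  N16 x:[25,79/2] y:[32,39] z:[33,140/3] -> hit [33,39], descend [5, 21]
    N5 x:[25,67/2] y:[32,39] z:[33,42] -> hit [33,67/2], descend [6, 11]
      N6 x:[25,27] y:[32,39] z:[115/3,42] -> miss, prune
      N11 x:[65/2,67/2] y:[97/3,98/3] z:[33,103/3] -> miss, prune
    N21 x:[37,79/2] y:[97/3,116/3] z:[33,140/3] -> hit [37,116/3], descend [10, 14]
      N10 x:[37,79/2] y:[97/3,112/3] z:[33,119/3] -> hit [37,112/3], descend [12, 15]
        N12 x:[37,38] y:[97/3,98/3] z:[116/3,119/3] -> miss, prune
        N15 x:[37,79/2] y:[103/3,112/3] z:[33,115/3] -> hit [37,112/3], descend [8, 22]
          N8 x:[37,79/2] y:[36,112/3] z:[109/3,115/3] -> hit [37,112/3] leaf, test {P5@t=37}
          N22 x:[75/2,77/2] y:[103/3,109/3] z:[33,103/3] -> miss, prune
      N14 x:[37,38] y:[110/3,116/3] z:[45,140/3] -> miss, prune

Visited [0, 7, 1, 9, 17, 4, 13, 2, 16, 5, 6, 11, 21, 10, 12, 15, 8, 22, 14]. Tests: 19 box, 2 leaf. Nearest: P5.

== RESULT ==
5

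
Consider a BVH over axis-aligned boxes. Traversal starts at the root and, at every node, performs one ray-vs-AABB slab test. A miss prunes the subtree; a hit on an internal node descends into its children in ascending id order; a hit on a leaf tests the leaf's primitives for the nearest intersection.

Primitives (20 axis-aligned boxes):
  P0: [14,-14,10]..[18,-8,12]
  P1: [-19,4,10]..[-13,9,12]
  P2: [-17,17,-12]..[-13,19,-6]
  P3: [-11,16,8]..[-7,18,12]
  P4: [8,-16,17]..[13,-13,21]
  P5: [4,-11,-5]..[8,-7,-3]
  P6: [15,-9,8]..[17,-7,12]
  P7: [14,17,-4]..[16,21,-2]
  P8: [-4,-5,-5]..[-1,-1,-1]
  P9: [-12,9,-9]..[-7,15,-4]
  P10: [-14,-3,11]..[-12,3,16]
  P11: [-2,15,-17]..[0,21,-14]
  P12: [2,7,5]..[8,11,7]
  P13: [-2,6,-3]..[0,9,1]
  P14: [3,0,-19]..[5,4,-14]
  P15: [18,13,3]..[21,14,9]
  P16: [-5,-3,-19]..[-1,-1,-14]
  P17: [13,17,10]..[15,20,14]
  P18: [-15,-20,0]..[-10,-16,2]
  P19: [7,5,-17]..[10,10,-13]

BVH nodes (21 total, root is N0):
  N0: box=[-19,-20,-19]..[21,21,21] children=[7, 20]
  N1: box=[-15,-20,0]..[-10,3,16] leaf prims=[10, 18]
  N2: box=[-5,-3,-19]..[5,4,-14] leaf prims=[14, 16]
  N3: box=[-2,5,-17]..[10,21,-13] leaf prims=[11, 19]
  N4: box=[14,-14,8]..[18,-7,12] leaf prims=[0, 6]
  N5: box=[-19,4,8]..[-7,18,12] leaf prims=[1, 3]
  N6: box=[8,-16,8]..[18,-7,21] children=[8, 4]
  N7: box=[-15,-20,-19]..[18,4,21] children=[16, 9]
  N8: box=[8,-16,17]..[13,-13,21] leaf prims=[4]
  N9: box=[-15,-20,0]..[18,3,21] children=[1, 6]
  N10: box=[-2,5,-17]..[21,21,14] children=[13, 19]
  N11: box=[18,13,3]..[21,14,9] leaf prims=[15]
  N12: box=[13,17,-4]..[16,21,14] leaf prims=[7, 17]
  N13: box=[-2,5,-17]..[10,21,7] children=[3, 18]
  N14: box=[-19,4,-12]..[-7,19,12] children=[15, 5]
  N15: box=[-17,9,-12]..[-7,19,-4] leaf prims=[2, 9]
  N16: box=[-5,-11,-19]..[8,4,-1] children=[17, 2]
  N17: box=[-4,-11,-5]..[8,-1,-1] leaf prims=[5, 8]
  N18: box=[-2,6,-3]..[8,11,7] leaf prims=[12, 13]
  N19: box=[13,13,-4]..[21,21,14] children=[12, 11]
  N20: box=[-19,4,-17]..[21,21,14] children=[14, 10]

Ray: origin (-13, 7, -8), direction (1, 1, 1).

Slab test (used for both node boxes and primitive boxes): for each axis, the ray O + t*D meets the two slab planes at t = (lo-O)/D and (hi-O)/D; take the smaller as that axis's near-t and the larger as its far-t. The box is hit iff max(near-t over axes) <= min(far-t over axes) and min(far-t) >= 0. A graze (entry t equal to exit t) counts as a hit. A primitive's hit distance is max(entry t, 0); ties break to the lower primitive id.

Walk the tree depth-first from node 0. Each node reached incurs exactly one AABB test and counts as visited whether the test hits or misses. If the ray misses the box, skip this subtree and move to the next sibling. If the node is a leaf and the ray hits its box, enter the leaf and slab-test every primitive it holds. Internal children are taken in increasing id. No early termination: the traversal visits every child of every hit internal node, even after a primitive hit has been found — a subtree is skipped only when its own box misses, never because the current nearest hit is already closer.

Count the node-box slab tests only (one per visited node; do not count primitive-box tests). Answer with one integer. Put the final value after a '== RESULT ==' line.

Trace the traversal:
N0 x:[-6,34] y:[-27,14] z:[-11,29] -> hit [-6,14], descend [7, 20]
  N7 x:[-2,31] y:[-27,-3] z:[-11,29] -> miss, prune
  N20 x:[-6,34] y:[-3,14] z:[-9,22] -> hit [-3,14], descend [10, 14]
    N10 x:[11,34] y:[-2,14] z:[-9,22] -> hit [11,14], descend [13, 19]
      N13 x:[11,23] y:[-2,14] z:[-9,15] -> hit [11,14], descend [3, 18]
        N3 x:[11,23] y:[-2,14] z:[-9,-5] -> miss, prune
        N18 x:[11,21] y:[-1,4] z:[5,15] -> miss, prune
      N19 x:[26,34] y:[6,14] z:[4,22] -> miss, prune
    N14 x:[-6,6] y:[-3,12] z:[-4,20] -> hit [-3,6], descend [5, 15]
      N5 x:[-6,6] y:[-3,11] z:[16,20] -> miss, prune
      N15 x:[-4,6] y:[2,12] z:[-4,4] -> hit [2,4] leaf, test {P2(miss), P9@t=2}

order=[0, 7, 20, 10, 13, 3, 18, 19, 14, 5, 15]  |boxes|=11  |leaves|=1  hit=P9

== RESULT ==
11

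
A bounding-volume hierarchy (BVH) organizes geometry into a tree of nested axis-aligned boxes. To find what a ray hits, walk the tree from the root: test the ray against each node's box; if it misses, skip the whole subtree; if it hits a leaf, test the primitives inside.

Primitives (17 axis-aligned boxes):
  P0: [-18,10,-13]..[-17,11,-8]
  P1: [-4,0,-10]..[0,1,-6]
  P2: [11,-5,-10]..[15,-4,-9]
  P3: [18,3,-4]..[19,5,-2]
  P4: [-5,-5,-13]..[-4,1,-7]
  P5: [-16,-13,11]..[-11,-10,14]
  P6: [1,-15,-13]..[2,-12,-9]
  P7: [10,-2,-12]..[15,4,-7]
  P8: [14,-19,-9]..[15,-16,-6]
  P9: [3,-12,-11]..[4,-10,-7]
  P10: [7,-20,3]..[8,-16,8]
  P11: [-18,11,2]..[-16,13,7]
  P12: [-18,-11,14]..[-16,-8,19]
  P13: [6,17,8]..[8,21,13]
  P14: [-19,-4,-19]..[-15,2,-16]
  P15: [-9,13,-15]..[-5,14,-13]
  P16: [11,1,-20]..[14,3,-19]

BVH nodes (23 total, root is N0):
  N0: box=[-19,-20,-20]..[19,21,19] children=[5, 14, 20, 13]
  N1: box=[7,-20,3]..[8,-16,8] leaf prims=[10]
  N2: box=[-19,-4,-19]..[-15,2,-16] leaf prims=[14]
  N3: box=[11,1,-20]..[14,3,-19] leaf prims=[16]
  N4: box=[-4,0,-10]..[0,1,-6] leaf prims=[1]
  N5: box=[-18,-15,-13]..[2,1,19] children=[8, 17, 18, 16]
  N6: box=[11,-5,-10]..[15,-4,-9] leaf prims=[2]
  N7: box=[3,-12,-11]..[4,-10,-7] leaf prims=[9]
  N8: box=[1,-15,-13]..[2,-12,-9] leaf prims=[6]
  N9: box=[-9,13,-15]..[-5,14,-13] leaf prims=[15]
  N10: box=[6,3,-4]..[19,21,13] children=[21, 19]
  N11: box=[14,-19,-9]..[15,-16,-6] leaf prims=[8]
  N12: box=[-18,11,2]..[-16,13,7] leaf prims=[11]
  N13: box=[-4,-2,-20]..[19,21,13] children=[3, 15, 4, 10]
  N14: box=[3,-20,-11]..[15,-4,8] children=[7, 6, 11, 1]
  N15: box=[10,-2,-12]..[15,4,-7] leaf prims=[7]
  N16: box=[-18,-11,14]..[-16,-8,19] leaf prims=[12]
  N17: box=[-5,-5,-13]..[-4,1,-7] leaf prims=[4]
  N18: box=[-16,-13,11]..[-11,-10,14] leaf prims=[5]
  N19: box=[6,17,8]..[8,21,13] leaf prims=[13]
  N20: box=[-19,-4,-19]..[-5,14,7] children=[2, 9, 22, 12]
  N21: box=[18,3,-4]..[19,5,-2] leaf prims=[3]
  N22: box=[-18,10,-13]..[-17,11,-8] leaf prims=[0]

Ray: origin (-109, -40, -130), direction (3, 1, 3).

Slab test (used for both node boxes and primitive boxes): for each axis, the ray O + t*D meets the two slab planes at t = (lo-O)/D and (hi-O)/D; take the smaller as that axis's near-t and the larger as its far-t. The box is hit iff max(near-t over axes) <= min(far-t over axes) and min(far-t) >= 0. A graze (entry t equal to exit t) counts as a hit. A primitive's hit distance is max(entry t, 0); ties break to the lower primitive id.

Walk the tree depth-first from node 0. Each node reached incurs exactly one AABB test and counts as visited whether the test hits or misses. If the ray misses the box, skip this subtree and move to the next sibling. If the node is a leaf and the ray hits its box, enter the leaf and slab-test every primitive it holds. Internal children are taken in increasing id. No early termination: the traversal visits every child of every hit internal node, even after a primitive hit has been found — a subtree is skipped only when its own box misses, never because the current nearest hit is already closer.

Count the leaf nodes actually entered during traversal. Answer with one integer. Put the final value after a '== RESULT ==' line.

Trace the traversal:
N0 x:[30,128/3] y:[20,61] z:[110/3,149/3] -> hit [110/3,128/3], descend [5, 13, 14, 20]
  N5 x:[91/3,37] y:[25,41] z:[39,149/3] -> miss, prune
  N13 x:[35,128/3] y:[38,61] z:[110/3,143/3] -> hit [38,128/3], descend [3, 4, 10, 15]
    N3 x:[40,41] y:[41,43] z:[110/3,37] -> miss, prune
    N4 x:[35,109/3] y:[40,41] z:[40,124/3] -> miss, prune
    N10 x:[115/3,128/3] y:[43,61] z:[42,143/3] -> miss, prune
    N15 x:[119/3,124/3] y:[38,44] z:[118/3,41] -> hit [119/3,41] leaf, test {P7@t=119/3}
  N14 x:[112/3,124/3] y:[20,36] z:[119/3,46] -> miss, prune
  N20 x:[30,104/3] y:[36,54] z:[37,137/3] -> miss, prune

order=[0, 5, 13, 3, 4, 10, 15, 14, 20]  |boxes|=9  |leaves|=1  hit=P7

== RESULT ==
1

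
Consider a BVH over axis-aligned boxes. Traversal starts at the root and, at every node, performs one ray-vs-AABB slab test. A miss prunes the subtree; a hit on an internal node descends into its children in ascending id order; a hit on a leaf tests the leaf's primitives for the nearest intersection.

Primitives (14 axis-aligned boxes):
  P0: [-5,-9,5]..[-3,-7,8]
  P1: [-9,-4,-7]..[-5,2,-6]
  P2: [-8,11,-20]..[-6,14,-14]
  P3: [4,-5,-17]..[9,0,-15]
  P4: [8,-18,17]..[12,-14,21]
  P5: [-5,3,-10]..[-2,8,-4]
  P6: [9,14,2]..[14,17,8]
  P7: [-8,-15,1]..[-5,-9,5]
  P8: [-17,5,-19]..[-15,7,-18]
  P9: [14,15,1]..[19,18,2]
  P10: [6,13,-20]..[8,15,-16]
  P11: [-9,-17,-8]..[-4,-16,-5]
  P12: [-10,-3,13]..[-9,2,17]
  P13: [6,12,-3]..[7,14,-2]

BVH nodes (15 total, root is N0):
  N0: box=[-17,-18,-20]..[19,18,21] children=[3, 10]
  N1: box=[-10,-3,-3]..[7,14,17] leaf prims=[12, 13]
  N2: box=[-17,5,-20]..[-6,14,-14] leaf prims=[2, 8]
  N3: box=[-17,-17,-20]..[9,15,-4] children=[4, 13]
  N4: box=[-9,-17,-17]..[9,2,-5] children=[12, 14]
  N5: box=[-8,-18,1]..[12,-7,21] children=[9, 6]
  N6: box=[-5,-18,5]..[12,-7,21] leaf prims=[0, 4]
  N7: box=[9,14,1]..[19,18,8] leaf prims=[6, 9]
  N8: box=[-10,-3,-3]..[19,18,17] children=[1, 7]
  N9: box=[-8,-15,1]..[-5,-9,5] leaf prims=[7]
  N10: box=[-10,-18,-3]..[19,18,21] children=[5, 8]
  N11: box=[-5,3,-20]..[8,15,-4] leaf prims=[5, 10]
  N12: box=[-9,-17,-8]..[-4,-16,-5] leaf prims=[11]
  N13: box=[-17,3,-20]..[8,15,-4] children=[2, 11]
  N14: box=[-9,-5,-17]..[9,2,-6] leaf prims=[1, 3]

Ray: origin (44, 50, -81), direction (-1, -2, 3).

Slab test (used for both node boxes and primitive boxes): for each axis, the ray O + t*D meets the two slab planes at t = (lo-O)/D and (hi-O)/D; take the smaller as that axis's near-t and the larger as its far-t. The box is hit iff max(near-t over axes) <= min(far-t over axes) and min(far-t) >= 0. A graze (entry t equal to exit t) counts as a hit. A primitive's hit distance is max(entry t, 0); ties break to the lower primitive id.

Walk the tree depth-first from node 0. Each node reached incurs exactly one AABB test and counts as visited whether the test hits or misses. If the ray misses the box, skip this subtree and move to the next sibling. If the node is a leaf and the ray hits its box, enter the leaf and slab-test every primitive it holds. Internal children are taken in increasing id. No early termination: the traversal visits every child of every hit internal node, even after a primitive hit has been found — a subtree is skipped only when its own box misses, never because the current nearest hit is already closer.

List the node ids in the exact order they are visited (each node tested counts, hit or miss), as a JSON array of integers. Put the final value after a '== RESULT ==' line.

Walk:
N0 x:[25,61] y:[16,34] z:[61/3,34] -> hit [25,34], descend [3, 10]
  N3 x:[35,61] y:[35/2,67/2] z:[61/3,77/3] -> miss, prune
  N10 x:[25,54] y:[16,34] z:[26,34] -> hit [26,34], descend [5, 8]
    N5 x:[32,52] y:[57/2,34] z:[82/3,34] -> hit [32,34], descend [6, 9]
      N6 x:[32,49] y:[57/2,34] z:[86/3,34] -> hit [32,34] leaf, test {P0(miss), P4@t=98/3}
      N9 x:[49,52] y:[59/2,65/2] z:[82/3,86/3] -> miss, prune
    N8 x:[25,54] y:[16,53/2] z:[26,98/3] -> hit [26,53/2], descend [1, 7]
      N1 x:[37,54] y:[18,53/2] z:[26,98/3] -> miss, prune
      N7 x:[25,35] y:[16,18] z:[82/3,89/3] -> miss, prune

Visited [0, 3, 10, 5, 6, 9, 8, 1, 7]. Tests: 9 box, 1 leaf. Nearest: P4.

== RESULT ==
[0, 3, 10, 5, 6, 9, 8, 1, 7]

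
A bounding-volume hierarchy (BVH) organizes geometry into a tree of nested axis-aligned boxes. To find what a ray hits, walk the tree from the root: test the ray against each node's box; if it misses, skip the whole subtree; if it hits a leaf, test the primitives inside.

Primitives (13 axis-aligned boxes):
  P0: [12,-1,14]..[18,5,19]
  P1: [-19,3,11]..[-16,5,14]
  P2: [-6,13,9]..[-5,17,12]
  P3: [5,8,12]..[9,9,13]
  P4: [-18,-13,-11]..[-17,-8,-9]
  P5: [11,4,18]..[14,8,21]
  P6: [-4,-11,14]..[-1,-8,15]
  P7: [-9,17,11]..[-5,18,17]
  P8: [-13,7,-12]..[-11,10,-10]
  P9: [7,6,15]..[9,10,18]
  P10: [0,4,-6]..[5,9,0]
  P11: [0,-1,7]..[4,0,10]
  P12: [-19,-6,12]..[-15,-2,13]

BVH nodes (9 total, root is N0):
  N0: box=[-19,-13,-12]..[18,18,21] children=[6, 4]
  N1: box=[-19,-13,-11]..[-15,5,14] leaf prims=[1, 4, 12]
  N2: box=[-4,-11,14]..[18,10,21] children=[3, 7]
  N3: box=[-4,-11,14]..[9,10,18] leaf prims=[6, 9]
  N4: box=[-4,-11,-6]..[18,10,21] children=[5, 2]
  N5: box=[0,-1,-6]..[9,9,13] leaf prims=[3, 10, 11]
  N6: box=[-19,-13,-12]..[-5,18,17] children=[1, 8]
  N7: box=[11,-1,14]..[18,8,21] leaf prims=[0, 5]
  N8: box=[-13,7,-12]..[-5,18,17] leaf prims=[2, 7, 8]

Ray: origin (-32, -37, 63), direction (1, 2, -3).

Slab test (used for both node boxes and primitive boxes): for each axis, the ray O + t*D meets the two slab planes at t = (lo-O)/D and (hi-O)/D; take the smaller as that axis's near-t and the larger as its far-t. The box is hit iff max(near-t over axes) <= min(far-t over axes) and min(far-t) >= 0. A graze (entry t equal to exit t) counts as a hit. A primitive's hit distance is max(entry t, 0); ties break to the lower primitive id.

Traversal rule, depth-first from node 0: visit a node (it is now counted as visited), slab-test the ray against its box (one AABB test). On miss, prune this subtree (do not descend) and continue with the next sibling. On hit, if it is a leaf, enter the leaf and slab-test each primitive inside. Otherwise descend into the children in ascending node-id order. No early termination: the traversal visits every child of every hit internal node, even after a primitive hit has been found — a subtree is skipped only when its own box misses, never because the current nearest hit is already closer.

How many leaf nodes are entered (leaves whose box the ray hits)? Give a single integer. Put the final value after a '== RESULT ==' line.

Walk:
N0 x:[13,50] y:[12,55/2] z:[14,25] -> hit [14,25], descend [4, 6]
  N4 x:[28,50] y:[13,47/2] z:[14,23] -> miss, prune
  N6 x:[13,27] y:[12,55/2] z:[46/3,25] -> hit [46/3,25], descend [1, 8]
    N1 x:[13,17] y:[12,21] z:[49/3,74/3] -> hit [49/3,17] leaf, test {P1(miss), P4(miss), P12@t=50/3}
    N8 x:[19,27] y:[22,55/2] z:[46/3,25] -> hit [22,25] leaf, test {P2(miss), P7(miss), P8(miss)}

Summary -> nodes [0, 4, 6, 1, 8]; box-tests=5; leaf-entries=2; first=P12

== RESULT ==
2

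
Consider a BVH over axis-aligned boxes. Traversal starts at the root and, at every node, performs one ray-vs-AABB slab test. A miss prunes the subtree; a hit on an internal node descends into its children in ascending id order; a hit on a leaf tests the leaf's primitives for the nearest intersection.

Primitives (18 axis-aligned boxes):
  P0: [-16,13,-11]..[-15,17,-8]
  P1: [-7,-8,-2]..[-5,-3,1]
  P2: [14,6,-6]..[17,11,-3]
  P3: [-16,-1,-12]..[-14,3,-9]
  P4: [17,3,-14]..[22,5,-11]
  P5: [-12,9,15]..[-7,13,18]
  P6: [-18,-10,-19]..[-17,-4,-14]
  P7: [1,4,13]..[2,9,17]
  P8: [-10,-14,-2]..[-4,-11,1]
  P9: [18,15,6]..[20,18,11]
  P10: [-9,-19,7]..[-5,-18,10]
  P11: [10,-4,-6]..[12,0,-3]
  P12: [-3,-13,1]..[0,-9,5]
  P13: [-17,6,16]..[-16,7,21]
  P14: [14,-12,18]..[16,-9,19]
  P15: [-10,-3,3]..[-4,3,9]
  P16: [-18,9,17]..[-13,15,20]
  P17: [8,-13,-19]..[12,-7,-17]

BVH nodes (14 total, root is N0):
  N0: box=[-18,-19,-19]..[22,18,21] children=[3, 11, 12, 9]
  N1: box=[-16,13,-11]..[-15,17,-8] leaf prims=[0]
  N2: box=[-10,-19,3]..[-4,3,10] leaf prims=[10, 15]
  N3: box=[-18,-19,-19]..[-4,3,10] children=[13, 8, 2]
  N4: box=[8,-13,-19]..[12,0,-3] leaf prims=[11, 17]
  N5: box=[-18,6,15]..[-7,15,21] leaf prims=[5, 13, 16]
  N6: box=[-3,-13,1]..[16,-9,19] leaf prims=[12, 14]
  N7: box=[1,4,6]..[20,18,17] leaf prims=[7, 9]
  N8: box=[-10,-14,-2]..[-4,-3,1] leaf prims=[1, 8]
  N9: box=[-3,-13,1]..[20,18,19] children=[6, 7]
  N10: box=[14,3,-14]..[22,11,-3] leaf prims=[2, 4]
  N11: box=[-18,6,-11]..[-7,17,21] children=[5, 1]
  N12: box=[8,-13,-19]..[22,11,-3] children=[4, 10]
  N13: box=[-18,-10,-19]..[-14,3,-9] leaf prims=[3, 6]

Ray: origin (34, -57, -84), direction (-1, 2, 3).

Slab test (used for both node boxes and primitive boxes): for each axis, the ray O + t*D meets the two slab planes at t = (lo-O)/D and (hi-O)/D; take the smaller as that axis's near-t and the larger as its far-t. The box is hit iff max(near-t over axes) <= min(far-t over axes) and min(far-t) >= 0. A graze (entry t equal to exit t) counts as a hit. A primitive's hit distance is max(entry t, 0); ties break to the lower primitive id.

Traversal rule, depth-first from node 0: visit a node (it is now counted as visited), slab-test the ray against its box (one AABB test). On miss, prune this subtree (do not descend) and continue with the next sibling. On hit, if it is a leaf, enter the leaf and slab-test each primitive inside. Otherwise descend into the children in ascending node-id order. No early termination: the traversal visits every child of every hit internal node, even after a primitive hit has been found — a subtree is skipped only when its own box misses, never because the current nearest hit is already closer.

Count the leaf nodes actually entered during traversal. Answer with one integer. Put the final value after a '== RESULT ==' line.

Walk:
N0 x:[12,52] y:[19,75/2] z:[65/3,35] -> hit [65/3,35], descend [3, 9, 11, 12]
  N3 x:[38,52] y:[19,30] z:[65/3,94/3] -> miss, prune
  N9 x:[14,37] y:[22,75/2] z:[85/3,103/3] -> hit [85/3,103/3], descend [6, 7]
    N6 x:[18,37] y:[22,24] z:[85/3,103/3] -> miss, prune
    N7 x:[14,33] y:[61/2,75/2] z:[30,101/3] -> hit [61/2,33] leaf, test {P7@t=97/3, P9(miss)}
  N11 x:[41,52] y:[63/2,37] z:[73/3,35] -> miss, prune
  N12 x:[12,26] y:[22,34] z:[65/3,27] -> hit [22,26], descend [4, 10]
    N4 x:[22,26] y:[22,57/2] z:[65/3,27] -> hit [22,26] leaf, test {P11(miss), P17@t=22}
    N10 x:[12,20] y:[30,34] z:[70/3,27] -> miss, prune

order=[0, 3, 9, 6, 7, 11, 12, 4, 10]  |boxes|=9  |leaves|=2  hit=P17

== RESULT ==
2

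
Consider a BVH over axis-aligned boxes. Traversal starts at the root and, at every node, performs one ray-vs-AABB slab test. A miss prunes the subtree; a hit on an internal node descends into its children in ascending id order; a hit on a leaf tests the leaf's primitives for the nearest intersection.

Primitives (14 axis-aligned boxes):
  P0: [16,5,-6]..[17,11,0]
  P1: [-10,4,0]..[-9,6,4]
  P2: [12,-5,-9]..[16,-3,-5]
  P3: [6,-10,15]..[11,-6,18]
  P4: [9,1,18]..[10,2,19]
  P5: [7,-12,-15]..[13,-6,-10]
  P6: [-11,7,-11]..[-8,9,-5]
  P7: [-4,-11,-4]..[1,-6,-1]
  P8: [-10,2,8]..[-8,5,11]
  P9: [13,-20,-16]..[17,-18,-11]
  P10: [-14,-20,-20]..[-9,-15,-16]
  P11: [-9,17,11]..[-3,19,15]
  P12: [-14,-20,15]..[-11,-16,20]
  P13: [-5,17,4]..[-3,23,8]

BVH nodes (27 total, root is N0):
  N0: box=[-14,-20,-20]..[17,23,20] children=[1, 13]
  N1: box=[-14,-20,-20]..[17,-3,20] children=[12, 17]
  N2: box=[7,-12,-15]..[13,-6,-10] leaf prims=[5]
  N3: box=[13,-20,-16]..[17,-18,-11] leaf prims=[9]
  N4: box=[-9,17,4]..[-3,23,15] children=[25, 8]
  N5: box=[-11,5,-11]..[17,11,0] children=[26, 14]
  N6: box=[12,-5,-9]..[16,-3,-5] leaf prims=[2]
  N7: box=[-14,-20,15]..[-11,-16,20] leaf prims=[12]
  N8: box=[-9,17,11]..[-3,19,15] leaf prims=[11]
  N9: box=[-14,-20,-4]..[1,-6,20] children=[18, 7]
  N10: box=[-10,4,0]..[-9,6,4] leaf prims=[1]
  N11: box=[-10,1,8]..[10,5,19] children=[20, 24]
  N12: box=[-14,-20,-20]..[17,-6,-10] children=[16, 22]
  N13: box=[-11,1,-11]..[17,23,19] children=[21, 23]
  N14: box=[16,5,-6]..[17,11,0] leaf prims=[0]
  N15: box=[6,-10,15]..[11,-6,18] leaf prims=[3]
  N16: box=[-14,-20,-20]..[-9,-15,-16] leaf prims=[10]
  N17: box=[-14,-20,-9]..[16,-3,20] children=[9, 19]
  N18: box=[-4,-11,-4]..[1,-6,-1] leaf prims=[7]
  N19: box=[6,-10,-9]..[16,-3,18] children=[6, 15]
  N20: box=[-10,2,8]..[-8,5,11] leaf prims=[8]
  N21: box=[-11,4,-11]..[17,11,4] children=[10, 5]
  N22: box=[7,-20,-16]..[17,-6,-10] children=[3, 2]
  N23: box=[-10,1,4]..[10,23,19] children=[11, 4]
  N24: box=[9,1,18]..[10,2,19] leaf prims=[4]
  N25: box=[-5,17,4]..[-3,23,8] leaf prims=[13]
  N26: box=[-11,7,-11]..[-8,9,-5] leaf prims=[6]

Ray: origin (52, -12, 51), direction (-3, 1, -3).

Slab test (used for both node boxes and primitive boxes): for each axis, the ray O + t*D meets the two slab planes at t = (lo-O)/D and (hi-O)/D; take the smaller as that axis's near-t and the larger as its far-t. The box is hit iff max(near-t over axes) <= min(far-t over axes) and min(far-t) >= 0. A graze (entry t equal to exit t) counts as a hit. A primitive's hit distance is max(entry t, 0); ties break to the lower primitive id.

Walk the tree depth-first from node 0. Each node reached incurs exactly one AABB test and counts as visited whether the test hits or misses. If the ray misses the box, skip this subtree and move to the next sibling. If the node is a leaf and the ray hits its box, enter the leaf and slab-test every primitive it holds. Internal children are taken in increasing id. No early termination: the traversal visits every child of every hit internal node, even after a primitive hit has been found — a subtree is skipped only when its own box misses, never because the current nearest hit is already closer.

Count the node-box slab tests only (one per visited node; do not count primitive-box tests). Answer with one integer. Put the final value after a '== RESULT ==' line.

Traverse from the root:
N0 x:[35/3,22] y:[-8,35] z:[31/3,71/3] -> hit [35/3,22], descend [1, 13]
  N1 x:[35/3,22] y:[-8,9] z:[31/3,71/3] -> miss, prune
  N13 x:[35/3,21] y:[13,35] z:[32/3,62/3] -> hit [13,62/3], descend [21, 23]
    N21 x:[35/3,21] y:[16,23] z:[47/3,62/3] -> hit [16,62/3], descend [5, 10]
      N5 x:[35/3,21] y:[17,23] z:[17,62/3] -> hit [17,62/3], descend [14, 26]
        N14 x:[35/3,12] y:[17,23] z:[17,19] -> miss, prune
        N26 x:[20,21] y:[19,21] z:[56/3,62/3] -> hit [20,62/3] leaf, test {P6@t=20}
      N10 x:[61/3,62/3] y:[16,18] z:[47/3,17] -> miss, prune
    N23 x:[14,62/3] y:[13,35] z:[32/3,47/3] -> hit [14,47/3], descend [4, 11]
      N4 x:[55/3,61/3] y:[29,35] z:[12,47/3] -> miss, prune
      N11 x:[14,62/3] y:[13,17] z:[32/3,43/3] -> hit [14,43/3], descend [20, 24]
        N20 x:[20,62/3] y:[14,17] z:[40/3,43/3] -> miss, prune
        N24 x:[14,43/3] y:[13,14] z:[32/3,11] -> miss, prune

Visited [0, 1, 13, 21, 5, 14, 26, 10, 23, 4, 11, 20, 24]. Tests: 13 box, 1 leaf. Nearest: P6.

== RESULT ==
13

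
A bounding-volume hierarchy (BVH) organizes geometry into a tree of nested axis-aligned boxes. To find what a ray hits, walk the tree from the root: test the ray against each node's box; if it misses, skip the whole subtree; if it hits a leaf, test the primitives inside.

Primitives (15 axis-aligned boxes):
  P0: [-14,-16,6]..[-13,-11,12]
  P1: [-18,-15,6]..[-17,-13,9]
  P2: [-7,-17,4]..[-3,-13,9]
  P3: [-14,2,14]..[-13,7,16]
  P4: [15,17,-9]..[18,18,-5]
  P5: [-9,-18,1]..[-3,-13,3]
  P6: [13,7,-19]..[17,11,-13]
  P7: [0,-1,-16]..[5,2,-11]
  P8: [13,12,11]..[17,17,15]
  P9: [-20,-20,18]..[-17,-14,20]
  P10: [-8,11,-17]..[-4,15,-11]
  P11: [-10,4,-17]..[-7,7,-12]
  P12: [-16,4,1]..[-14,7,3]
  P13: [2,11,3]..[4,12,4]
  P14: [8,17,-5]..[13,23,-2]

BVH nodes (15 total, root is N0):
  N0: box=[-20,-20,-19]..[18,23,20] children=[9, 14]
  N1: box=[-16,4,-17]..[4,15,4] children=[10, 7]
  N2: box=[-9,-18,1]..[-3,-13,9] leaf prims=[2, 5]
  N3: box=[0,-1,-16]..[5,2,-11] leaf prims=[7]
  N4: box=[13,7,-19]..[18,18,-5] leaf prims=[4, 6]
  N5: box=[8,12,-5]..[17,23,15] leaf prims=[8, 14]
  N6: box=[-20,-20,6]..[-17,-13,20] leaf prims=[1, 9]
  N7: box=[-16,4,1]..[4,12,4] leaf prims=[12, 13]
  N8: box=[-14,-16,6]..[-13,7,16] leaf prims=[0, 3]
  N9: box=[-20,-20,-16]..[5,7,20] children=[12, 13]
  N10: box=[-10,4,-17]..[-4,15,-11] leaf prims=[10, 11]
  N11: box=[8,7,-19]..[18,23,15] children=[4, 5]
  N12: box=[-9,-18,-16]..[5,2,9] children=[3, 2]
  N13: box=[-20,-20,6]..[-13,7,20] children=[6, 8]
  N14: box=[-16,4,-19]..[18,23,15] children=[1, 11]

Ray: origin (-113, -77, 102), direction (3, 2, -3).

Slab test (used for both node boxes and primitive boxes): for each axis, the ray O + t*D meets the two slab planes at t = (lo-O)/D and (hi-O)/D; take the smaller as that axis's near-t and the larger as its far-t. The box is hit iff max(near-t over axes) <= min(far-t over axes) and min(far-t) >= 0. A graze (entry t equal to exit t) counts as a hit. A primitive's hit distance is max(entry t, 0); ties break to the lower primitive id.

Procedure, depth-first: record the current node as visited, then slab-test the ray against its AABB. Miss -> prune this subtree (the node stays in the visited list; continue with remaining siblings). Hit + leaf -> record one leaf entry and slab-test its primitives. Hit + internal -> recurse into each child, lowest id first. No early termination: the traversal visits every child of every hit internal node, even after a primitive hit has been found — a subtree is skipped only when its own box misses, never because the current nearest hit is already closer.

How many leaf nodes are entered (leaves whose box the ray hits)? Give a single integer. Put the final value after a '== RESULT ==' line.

Traverse from the root:
N0 x:[31,131/3] y:[57/2,50] z:[82/3,121/3] -> hit [31,121/3], descend [9, 14]
  N9 x:[31,118/3] y:[57/2,42] z:[82/3,118/3] -> hit [31,118/3], descend [12, 13]
    N12 x:[104/3,118/3] y:[59/2,79/2] z:[31,118/3] -> hit [104/3,118/3], descend [2, 3]
      N2 x:[104/3,110/3] y:[59/2,32] z:[31,101/3] -> miss, prune
      N3 x:[113/3,118/3] y:[38,79/2] z:[113/3,118/3] -> hit [38,118/3] leaf, test {P7@t=38}
    N13 x:[31,100/3] y:[57/2,42] z:[82/3,32] -> hit [31,32], descend [6, 8]
      N6 x:[31,32] y:[57/2,32] z:[82/3,32] -> hit [31,32] leaf, test {P1@t=95/3, P9(miss)}
      N8 x:[33,100/3] y:[61/2,42] z:[86/3,32] -> miss, prune
  N14 x:[97/3,131/3] y:[81/2,50] z:[29,121/3] -> miss, prune

Visited [0, 9, 12, 2, 3, 13, 6, 8, 14]. Tests: 9 box, 2 leaf. Nearest: P1.

== RESULT ==
2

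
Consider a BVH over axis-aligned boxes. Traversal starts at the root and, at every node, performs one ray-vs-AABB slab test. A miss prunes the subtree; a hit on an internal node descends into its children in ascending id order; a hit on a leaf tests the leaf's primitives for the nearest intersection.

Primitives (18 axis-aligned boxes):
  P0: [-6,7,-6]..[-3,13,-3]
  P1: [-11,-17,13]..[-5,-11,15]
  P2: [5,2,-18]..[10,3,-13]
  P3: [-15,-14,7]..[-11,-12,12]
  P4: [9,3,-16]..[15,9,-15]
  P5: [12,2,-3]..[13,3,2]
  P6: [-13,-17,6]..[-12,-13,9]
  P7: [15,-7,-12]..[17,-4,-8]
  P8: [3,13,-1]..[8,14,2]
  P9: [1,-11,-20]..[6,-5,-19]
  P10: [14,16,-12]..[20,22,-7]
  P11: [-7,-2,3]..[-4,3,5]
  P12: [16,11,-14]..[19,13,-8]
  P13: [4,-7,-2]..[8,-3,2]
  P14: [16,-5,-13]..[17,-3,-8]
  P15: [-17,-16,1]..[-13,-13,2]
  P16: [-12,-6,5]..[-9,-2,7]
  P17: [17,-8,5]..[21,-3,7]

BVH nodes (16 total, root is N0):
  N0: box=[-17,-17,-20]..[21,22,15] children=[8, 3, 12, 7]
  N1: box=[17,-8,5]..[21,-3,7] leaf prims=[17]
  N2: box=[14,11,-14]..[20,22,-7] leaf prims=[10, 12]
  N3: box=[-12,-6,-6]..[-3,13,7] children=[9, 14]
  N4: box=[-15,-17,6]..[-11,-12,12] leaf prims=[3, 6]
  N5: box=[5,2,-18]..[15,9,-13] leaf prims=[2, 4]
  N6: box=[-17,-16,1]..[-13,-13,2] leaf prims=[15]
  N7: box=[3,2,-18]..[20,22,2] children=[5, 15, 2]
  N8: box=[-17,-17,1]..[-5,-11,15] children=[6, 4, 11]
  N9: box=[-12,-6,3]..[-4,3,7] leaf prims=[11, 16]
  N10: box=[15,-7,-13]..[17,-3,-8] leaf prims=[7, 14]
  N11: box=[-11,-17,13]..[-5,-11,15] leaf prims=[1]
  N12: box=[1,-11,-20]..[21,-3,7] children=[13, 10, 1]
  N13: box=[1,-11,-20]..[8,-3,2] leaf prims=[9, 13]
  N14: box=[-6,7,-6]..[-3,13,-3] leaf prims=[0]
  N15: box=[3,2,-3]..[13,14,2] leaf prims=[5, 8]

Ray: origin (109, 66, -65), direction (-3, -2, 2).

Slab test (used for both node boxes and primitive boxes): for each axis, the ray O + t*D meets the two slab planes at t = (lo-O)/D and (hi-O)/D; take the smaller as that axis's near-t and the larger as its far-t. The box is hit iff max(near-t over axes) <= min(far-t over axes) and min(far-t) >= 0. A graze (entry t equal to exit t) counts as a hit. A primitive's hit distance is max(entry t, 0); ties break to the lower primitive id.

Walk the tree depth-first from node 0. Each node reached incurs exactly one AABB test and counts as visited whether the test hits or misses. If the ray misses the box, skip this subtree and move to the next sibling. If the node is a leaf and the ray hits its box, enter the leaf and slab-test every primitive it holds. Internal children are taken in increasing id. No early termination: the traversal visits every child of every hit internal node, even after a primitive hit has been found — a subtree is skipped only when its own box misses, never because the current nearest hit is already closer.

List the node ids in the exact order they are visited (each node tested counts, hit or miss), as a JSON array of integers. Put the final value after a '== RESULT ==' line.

Traverse from the root:
N0 x:[88/3,42] y:[22,83/2] z:[45/2,40] -> hit [88/3,40], descend [3, 7, 8, 12]
  N3 x:[112/3,121/3] y:[53/2,36] z:[59/2,36] -> miss, prune
  N7 x:[89/3,106/3] y:[22,32] z:[47/2,67/2] -> hit [89/3,32], descend [2, 5, 15]
    N2 x:[89/3,95/3] y:[22,55/2] z:[51/2,29] -> miss, prune
    N5 x:[94/3,104/3] y:[57/2,32] z:[47/2,26] -> miss, prune
    N15 x:[32,106/3] y:[26,32] z:[31,67/2] -> hit [32,32] leaf, test {P5@t=32, P8(miss)}
  N8 x:[38,42] y:[77/2,83/2] z:[33,40] -> hit [77/2,40], descend [4, 6, 11]
    N4 x:[40,124/3] y:[39,83/2] z:[71/2,77/2] -> miss, prune
    N6 x:[122/3,42] y:[79/2,41] z:[33,67/2] -> miss, prune
    N11 x:[38,40] y:[77/2,83/2] z:[39,40] -> hit [39,40] leaf, test {P1@t=39}
  N12 x:[88/3,36] y:[69/2,77/2] z:[45/2,36] -> hit [69/2,36], descend [1, 10, 13]
    N1 x:[88/3,92/3] y:[69/2,37] z:[35,36] -> miss, prune
    N10 x:[92/3,94/3] y:[69/2,73/2] z:[26,57/2] -> miss, prune
    N13 x:[101/3,36] y:[69/2,77/2] z:[45/2,67/2] -> miss, prune

order=[0, 3, 7, 2, 5, 15, 8, 4, 6, 11, 12, 1, 10, 13]  |boxes|=14  |leaves|=2  hit=P5

== RESULT ==
[0, 3, 7, 2, 5, 15, 8, 4, 6, 11, 12, 1, 10, 13]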